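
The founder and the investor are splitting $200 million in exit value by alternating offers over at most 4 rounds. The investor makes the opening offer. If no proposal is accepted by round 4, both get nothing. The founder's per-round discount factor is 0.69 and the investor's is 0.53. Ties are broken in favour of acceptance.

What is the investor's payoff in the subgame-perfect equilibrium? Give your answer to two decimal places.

Round 4 (the founder proposes): rejection yields 0 for the investor; the founder offers 0 and keeps 200.
Round 3 (the investor proposes): the founder can get 200 next round, worth 0.69 × 200 = 138 now; the investor offers that and keeps 62.
Round 2 (the founder proposes): the investor can get 62 next round, worth 0.53 × 62 = 32.86 now, so the founder offers 32.86, keeping 167.14.
Round 1 (the investor proposes): the founder can get 167.14 next round, worth 0.69 × 167.14 = 115.3266 now. The investor offers 115.3266 and keeps 200 − 115.3266 = 84.6734.

84.67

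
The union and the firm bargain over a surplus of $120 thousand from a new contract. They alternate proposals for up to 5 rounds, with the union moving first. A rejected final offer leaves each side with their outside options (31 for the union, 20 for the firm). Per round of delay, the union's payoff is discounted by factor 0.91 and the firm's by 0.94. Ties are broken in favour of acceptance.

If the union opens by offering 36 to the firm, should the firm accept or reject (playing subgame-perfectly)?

Accept

Round 5 (the union proposes): the firm gets 20 if talks fail, so the union offers 20 and keeps 100.
Round 4 (the firm proposes): the union can get 100 next round, worth 0.91 × 100 = 91 now; the firm offers that and keeps 29.
Round 3 (the union proposes): the firm can get 29 next round, worth 0.94 × 29 = 27.26 now, so the union offers 27.26, keeping 92.74.
Round 2 (the firm proposes): the union can get 92.74 next round, worth 0.91 × 92.74 = 84.3934 now. The firm offers 84.3934 and keeps 120 − 84.3934 = 35.6066.
So by rejecting in round 1, the firm gets 35.6066 next round, worth 0.94 × 35.6066 = 33.470204 now.
Offer 36 ≥ 33.470204, so the firm accepts.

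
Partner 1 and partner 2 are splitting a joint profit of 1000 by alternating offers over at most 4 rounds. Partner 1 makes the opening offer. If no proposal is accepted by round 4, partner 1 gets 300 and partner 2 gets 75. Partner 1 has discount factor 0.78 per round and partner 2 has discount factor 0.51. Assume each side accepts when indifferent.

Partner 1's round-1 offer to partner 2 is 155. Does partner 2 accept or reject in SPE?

Reject

Work out partner 2's continuation value if the offer is rejected.
Round 4 (partner 2 proposes): partner 1 gets 300 if talks fail, so partner 2 offers 300 and keeps 700.
Round 3 (partner 1 proposes): partner 2 can get 700 next round, worth 0.51 × 700 = 357 now, so partner 1 offers 357, keeping 643.
Round 2 (partner 2 proposes): partner 1 can get 643 next round, worth 0.78 × 643 = 501.54 now; partner 2 offers that and keeps 498.46.
So by rejecting in round 1, partner 2 gets 498.46 next round, worth 0.51 × 498.46 = 254.2146 now.
Offer 155 < 254.2146, so partner 2 rejects.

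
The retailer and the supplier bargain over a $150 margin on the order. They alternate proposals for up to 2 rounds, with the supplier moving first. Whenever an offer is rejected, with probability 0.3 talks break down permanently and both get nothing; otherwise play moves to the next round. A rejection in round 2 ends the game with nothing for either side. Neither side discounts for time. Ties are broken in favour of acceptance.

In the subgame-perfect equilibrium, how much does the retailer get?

105

By backward induction:
Round 2 (the retailer proposes): the supplier will accept anything ≥ 0, so the retailer offers 0 and keeps 150.
Round 1 (the supplier proposes): rejecting gives the retailer an expected 0.7 × 150 = 105, so the supplier offers 105, keeping 45.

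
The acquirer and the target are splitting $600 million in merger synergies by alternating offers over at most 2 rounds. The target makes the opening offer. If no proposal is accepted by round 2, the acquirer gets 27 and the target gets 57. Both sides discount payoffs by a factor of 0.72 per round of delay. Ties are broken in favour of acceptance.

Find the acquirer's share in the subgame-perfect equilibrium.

390.96

Work backward from the last round.
Round 2 (the acquirer proposes): the target gets 57 if talks fail, so the acquirer offers 57 and keeps 543.
Round 1 (the target proposes): the acquirer can get 543 next round, worth 0.72 × 543 = 390.96 now, so the target offers 390.96, keeping 209.04.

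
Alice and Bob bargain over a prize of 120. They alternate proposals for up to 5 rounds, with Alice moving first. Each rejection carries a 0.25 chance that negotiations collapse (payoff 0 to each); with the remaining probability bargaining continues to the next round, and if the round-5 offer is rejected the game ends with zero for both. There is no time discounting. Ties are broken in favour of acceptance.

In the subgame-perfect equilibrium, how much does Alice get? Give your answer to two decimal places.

84.84

Round 5 (Alice proposes): Bob will accept anything ≥ 0, so Alice offers 0 and keeps 120.
Round 4 (Bob proposes): rejecting gives Alice an expected 0.75 × 120 = 90. Bob offers 90 and keeps 120 − 90 = 30.
Round 3 (Alice proposes): rejecting gives Bob an expected 0.75 × 30 = 22.5, so Alice offers 22.5, keeping 97.5.
Round 2 (Bob proposes): rejecting gives Alice an expected 0.75 × 97.5 = 73.125, so Bob offers 73.125, keeping 46.875.
Round 1 (Alice proposes): rejecting gives Bob an expected 0.75 × 46.875 = 35.15625, so Alice offers 35.15625, keeping 84.84375.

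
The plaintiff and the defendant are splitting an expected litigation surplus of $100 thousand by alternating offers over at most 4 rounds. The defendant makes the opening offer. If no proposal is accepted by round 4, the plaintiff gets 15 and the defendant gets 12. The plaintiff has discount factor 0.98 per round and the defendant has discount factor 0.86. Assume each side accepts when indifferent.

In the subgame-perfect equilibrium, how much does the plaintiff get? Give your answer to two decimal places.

86.40

Work backward from the last round.
Round 4 (the plaintiff proposes): the defendant gets 12 if talks fail, so the plaintiff offers 12 and keeps 88.
Round 3 (the defendant proposes): the plaintiff can get 88 next round, worth 0.98 × 88 = 86.24 now; the defendant offers that and keeps 13.76.
Round 2 (the plaintiff proposes): the defendant can get 13.76 next round, worth 0.86 × 13.76 = 11.8336 now; the plaintiff offers that and keeps 88.1664.
Round 1 (the defendant proposes): the plaintiff can get 88.1664 next round, worth 0.98 × 88.1664 = 86.403072 now. The defendant offers 86.403072 and keeps 100 − 86.403072 = 13.596928.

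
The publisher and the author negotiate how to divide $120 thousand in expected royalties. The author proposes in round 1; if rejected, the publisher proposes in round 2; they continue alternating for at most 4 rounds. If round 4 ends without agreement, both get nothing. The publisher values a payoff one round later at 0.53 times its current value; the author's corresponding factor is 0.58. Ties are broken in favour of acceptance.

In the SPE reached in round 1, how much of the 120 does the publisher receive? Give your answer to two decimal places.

46.26

Work backward from the last round.
Round 4 (the publisher proposes): rejection yields 0 for the author; the publisher offers 0 and keeps 120.
Round 3 (the author proposes): the publisher can get 120 next round, worth 0.53 × 120 = 63.6 now. The author offers 63.6 and keeps 120 − 63.6 = 56.4.
Round 2 (the publisher proposes): the author can get 56.4 next round, worth 0.58 × 56.4 = 32.712 now, so the publisher offers 32.712, keeping 87.288.
Round 1 (the author proposes): the publisher can get 87.288 next round, worth 0.53 × 87.288 = 46.26264 now; the author offers that and keeps 73.73736.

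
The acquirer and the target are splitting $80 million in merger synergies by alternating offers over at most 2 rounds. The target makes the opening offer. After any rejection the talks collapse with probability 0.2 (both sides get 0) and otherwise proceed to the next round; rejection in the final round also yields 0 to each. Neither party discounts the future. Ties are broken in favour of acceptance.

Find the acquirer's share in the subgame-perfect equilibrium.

By backward induction:
Round 2 (the acquirer proposes): rejection yields 0 for the target; the acquirer offers 0 and keeps 80.
Round 1 (the target proposes): rejecting gives the acquirer an expected 0.8 × 80 = 64; the target offers that and keeps 16.

64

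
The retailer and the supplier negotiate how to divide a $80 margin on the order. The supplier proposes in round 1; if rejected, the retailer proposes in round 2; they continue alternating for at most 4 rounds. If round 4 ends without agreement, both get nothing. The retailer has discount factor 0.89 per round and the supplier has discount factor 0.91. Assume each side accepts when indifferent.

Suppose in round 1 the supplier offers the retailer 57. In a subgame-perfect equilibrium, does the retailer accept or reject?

Round 4 (the retailer proposes): rejection yields 0 for the supplier; the retailer offers 0 and keeps 80.
Round 3 (the supplier proposes): the retailer can get 80 next round, worth 0.89 × 80 = 71.2 now, so the supplier offers 71.2, keeping 8.8.
Round 2 (the retailer proposes): the supplier can get 8.8 next round, worth 0.91 × 8.8 = 8.008 now, so the retailer offers 8.008, keeping 71.992.
So by rejecting in round 1, the retailer gets 71.992 next round, worth 0.89 × 71.992 = 64.07288 now.
Offer 57 < 64.07288, so the retailer rejects.

Reject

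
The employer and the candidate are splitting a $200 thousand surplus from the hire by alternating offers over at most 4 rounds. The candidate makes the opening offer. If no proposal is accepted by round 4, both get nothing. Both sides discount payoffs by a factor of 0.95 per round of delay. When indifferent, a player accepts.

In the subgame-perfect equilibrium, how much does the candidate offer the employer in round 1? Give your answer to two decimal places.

180.98

Work backward from the last round.
Round 4 (the employer proposes): rejection yields 0 for the candidate; the employer offers 0 and keeps 200.
Round 3 (the candidate proposes): the employer can get 200 next round, worth 0.95 × 200 = 190 now. The candidate offers 190 and keeps 200 − 190 = 10.
Round 2 (the employer proposes): the candidate can get 10 next round, worth 0.95 × 10 = 9.5 now. The employer offers 9.5 and keeps 200 − 9.5 = 190.5.
Round 1 (the candidate proposes): the employer can get 190.5 next round, worth 0.95 × 190.5 = 180.975 now. The candidate offers 180.975 and keeps 200 − 180.975 = 19.025.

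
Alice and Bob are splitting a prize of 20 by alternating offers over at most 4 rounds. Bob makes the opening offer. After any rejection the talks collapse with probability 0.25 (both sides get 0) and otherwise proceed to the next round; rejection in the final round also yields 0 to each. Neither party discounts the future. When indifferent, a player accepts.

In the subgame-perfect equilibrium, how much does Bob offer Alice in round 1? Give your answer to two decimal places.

Round 4 (Alice proposes): Bob will accept anything ≥ 0, so Alice offers 0 and keeps 20.
Round 3 (Bob proposes): rejecting gives Alice an expected 0.75 × 20 = 15. Bob offers 15 and keeps 20 − 15 = 5.
Round 2 (Alice proposes): rejecting gives Bob an expected 0.75 × 5 = 3.75; Alice offers that and keeps 16.25.
Round 1 (Bob proposes): rejecting gives Alice an expected 0.75 × 16.25 = 12.1875. Bob offers 12.1875 and keeps 20 − 12.1875 = 7.8125.

12.19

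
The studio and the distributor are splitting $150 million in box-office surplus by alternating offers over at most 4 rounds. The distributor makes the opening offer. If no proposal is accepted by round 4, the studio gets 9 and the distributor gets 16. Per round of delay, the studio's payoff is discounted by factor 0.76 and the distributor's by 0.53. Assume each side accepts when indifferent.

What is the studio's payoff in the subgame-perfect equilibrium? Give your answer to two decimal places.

94.60

Work backward from the last round.
Round 4 (the studio proposes): the distributor gets 16 if talks fail, so the studio offers 16 and keeps 134.
Round 3 (the distributor proposes): the studio can get 134 next round, worth 0.76 × 134 = 101.84 now. The distributor offers 101.84 and keeps 150 − 101.84 = 48.16.
Round 2 (the studio proposes): the distributor can get 48.16 next round, worth 0.53 × 48.16 = 25.5248 now. The studio offers 25.5248 and keeps 150 − 25.5248 = 124.4752.
Round 1 (the distributor proposes): the studio can get 124.4752 next round, worth 0.76 × 124.4752 = 94.601152 now, so the distributor offers 94.601152, keeping 55.398848.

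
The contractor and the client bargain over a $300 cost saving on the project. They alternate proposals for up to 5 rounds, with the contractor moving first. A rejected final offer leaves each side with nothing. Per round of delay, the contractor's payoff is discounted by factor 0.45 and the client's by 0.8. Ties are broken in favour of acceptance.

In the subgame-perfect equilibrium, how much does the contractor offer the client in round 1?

Round 5 (the contractor proposes): rejection yields 0 for the client; the contractor offers 0 and keeps 300.
Round 4 (the client proposes): the contractor can get 300 next round, worth 0.45 × 300 = 135 now. The client offers 135 and keeps 300 − 135 = 165.
Round 3 (the contractor proposes): the client can get 165 next round, worth 0.8 × 165 = 132 now, so the contractor offers 132, keeping 168.
Round 2 (the client proposes): the contractor can get 168 next round, worth 0.45 × 168 = 75.6 now; the client offers that and keeps 224.4.
Round 1 (the contractor proposes): the client can get 224.4 next round, worth 0.8 × 224.4 = 179.52 now, so the contractor offers 179.52, keeping 120.48.

179.52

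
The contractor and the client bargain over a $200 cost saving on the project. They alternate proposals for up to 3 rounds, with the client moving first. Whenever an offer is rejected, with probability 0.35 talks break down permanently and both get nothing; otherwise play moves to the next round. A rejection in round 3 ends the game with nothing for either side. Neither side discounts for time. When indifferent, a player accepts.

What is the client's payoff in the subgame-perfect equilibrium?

154.5

Round 3 (the client proposes): the contractor will accept anything ≥ 0, so the client offers 0 and keeps 200.
Round 2 (the contractor proposes): rejecting gives the client an expected 0.65 × 200 = 130, so the contractor offers 130, keeping 70.
Round 1 (the client proposes): rejecting gives the contractor an expected 0.65 × 70 = 45.5. The client offers 45.5 and keeps 200 − 45.5 = 154.5.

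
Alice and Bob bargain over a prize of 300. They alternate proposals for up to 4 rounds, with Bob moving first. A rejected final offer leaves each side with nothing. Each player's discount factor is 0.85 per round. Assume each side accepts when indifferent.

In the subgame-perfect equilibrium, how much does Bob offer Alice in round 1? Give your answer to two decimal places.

Solve by backward induction from round 4.
Round 4 (Alice proposes): rejection yields 0 for Bob; Alice offers 0 and keeps 300.
Round 3 (Bob proposes): Alice can get 300 next round, worth 0.85 × 300 = 255 now. Bob offers 255 and keeps 300 − 255 = 45.
Round 2 (Alice proposes): Bob can get 45 next round, worth 0.85 × 45 = 38.25 now; Alice offers that and keeps 261.75.
Round 1 (Bob proposes): Alice can get 261.75 next round, worth 0.85 × 261.75 = 222.4875 now, so Bob offers 222.4875, keeping 77.5125.

222.49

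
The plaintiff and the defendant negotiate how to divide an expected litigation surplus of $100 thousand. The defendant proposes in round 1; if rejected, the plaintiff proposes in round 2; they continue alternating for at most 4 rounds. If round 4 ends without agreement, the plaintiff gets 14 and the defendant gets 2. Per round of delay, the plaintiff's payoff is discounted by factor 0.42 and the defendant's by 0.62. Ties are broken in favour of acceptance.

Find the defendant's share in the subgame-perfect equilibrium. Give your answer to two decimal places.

Round 4 (the plaintiff proposes): the defendant gets 2 if talks fail, so the plaintiff offers 2 and keeps 98.
Round 3 (the defendant proposes): the plaintiff can get 98 next round, worth 0.42 × 98 = 41.16 now; the defendant offers that and keeps 58.84.
Round 2 (the plaintiff proposes): the defendant can get 58.84 next round, worth 0.62 × 58.84 = 36.4808 now. The plaintiff offers 36.4808 and keeps 100 − 36.4808 = 63.5192.
Round 1 (the defendant proposes): the plaintiff can get 63.5192 next round, worth 0.42 × 63.5192 = 26.678064 now, so the defendant offers 26.678064, keeping 73.321936.

73.32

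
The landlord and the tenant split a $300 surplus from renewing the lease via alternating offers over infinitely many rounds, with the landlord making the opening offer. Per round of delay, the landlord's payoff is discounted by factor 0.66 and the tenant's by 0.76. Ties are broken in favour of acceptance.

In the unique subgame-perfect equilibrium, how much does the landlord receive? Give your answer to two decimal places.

144.46

Let x be the landlord's share when the landlord proposes and y be the tenant's share when the tenant proposes.
The tenant accepts iff offered ≥ 0.76·y, so x = 300 − 0.76y. Symmetrically y = 300 − 0.66x.
Substituting: x = 300 − 0.76(300 − 0.66x), giving x(1 − 0.66·0.76) = 300(1 − 0.76).
So x = 300 × 0.24 / 0.4984 ≈ 144.4623, and the tenant receives 300 − x ≈ 155.5377.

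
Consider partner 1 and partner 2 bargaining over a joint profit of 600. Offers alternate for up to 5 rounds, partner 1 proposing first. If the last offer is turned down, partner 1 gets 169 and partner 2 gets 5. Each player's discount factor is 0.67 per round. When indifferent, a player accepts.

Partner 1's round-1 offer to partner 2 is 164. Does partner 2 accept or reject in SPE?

Reject

Work out partner 2's continuation value if the offer is rejected.
Round 5 (partner 1 proposes): partner 2 gets 5 if talks fail, so partner 1 offers 5 and keeps 595.
Round 4 (partner 2 proposes): partner 1 can get 595 next round, worth 0.67 × 595 = 398.65 now, so partner 2 offers 398.65, keeping 201.35.
Round 3 (partner 1 proposes): partner 2 can get 201.35 next round, worth 0.67 × 201.35 = 134.9045 now; partner 1 offers that and keeps 465.0955.
Round 2 (partner 2 proposes): partner 1 can get 465.0955 next round, worth 0.67 × 465.0955 = 311.613985 now, so partner 2 offers 311.613985, keeping 288.386015.
So by rejecting in round 1, partner 2 gets 288.386015 next round, worth 0.67 × 288.386015 = 193.21863005 now.
Offer 164 < 193.21863005, so partner 2 rejects.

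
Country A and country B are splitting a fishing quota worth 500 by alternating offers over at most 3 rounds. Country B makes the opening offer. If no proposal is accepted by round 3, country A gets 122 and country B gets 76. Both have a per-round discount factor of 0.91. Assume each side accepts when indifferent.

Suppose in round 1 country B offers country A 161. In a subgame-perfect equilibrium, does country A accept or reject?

Accept

Round 3 (country B proposes): country A gets 122 if talks fail, so country B offers 122 and keeps 378.
Round 2 (country A proposes): country B can get 378 next round, worth 0.91 × 378 = 343.98 now; country A offers that and keeps 156.02.
So by rejecting in round 1, country A gets 156.02 next round, worth 0.91 × 156.02 = 141.9782 now.
Offer 161 ≥ 141.9782, so country A accepts.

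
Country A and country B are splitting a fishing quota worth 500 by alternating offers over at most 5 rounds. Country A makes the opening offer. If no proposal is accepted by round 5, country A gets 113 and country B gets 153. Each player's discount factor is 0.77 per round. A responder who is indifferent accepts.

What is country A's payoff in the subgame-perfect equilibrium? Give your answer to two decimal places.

305.16

Work backward from the last round.
Round 5 (country A proposes): country B gets 153 if talks fail, so country A offers 153 and keeps 347.
Round 4 (country B proposes): country A can get 347 next round, worth 0.77 × 347 = 267.19 now; country B offers that and keeps 232.81.
Round 3 (country A proposes): country B can get 232.81 next round, worth 0.77 × 232.81 = 179.2637 now; country A offers that and keeps 320.7363.
Round 2 (country B proposes): country A can get 320.7363 next round, worth 0.77 × 320.7363 = 246.966951 now; country B offers that and keeps 253.033049.
Round 1 (country A proposes): country B can get 253.033049 next round, worth 0.77 × 253.033049 = 194.83544773 now, so country A offers 194.83544773, keeping 305.16455227.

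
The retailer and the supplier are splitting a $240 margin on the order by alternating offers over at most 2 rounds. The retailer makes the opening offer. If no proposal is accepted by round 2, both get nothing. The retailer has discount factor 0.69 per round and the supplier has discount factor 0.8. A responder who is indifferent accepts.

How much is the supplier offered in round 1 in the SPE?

Round 2 (the supplier proposes): rejection yields 0 for the retailer; the supplier offers 0 and keeps 240.
Round 1 (the retailer proposes): the supplier can get 240 next round, worth 0.8 × 240 = 192 now; the retailer offers that and keeps 48.

192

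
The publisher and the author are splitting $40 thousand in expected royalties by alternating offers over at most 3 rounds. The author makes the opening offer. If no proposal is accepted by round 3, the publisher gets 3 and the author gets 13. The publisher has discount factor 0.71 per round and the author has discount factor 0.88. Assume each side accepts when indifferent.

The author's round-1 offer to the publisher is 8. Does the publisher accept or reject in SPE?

Accept

Round 3 (the author proposes): the publisher gets 3 if talks fail, so the author offers 3 and keeps 37.
Round 2 (the publisher proposes): the author can get 37 next round, worth 0.88 × 37 = 32.56 now; the publisher offers that and keeps 7.44.
So by rejecting in round 1, the publisher gets 7.44 next round, worth 0.71 × 7.44 = 5.2824 now.
Offer 8 ≥ 5.2824, so the publisher accepts.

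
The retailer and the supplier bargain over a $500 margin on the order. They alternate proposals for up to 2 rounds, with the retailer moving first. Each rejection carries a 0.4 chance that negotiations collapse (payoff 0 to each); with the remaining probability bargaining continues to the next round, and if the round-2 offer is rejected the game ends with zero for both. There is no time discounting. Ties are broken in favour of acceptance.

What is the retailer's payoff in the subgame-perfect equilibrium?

200

Round 2 (the supplier proposes): rejection yields 0 for the retailer; the supplier offers 0 and keeps 500.
Round 1 (the retailer proposes): rejecting gives the supplier an expected 0.6 × 500 = 300; the retailer offers that and keeps 200.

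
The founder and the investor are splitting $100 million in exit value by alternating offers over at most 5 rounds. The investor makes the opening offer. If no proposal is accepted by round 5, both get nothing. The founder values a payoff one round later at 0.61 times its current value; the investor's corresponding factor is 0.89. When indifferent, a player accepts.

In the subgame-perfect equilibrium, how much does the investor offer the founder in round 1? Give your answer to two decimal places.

Round 5 (the investor proposes): rejection yields 0 for the founder; the investor offers 0 and keeps 100.
Round 4 (the founder proposes): the investor can get 100 next round, worth 0.89 × 100 = 89 now. The founder offers 89 and keeps 100 − 89 = 11.
Round 3 (the investor proposes): the founder can get 11 next round, worth 0.61 × 11 = 6.71 now; the investor offers that and keeps 93.29.
Round 2 (the founder proposes): the investor can get 93.29 next round, worth 0.89 × 93.29 = 83.0281 now. The founder offers 83.0281 and keeps 100 − 83.0281 = 16.9719.
Round 1 (the investor proposes): the founder can get 16.9719 next round, worth 0.61 × 16.9719 = 10.352859 now, so the investor offers 10.352859, keeping 89.647141.

10.35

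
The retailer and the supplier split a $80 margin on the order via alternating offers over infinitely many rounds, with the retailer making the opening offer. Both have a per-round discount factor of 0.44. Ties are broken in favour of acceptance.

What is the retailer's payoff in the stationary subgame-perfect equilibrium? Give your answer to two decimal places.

Let x be the retailer's share when the retailer proposes and y be the supplier's share when the supplier proposes.
The supplier accepts iff offered ≥ 0.44·y, so x = 80 − 0.44y. Symmetrically y = 80 − 0.44x.
Substituting: x = 80 − 0.44(80 − 0.44x), giving x(1 − 0.44·0.44) = 80(1 − 0.44).
So x = 80 × 0.56 / 0.8064 ≈ 55.5556, and the supplier receives 80 − x ≈ 24.4444.

55.56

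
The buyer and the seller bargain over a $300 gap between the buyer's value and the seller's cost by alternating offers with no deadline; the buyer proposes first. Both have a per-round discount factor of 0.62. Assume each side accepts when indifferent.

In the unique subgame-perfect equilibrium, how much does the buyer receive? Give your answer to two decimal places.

185.19

When the buyer proposes, the seller accepts any offer worth at least 0.62 times what the seller would get by proposing next round; and vice versa.
This gives x = 300 − 0.62y and y = 300 − 0.62x, where x and y are each side's share when it proposes.
Hence (1 − 0.62·0.62)x = 300(1 − 0.62), i.e. 0.6156·x = 114.
x ≈ 185.1852; the seller's share is 300 − x ≈ 114.8148.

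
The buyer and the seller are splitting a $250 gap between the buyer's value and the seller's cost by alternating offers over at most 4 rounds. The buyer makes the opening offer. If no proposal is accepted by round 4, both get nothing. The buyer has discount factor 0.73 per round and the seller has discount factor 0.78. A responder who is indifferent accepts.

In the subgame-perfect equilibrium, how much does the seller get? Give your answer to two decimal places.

Work backward from the last round.
Round 4 (the seller proposes): the buyer will accept anything ≥ 0, so the seller offers 0 and keeps 250.
Round 3 (the buyer proposes): the seller can get 250 next round, worth 0.78 × 250 = 195 now; the buyer offers that and keeps 55.
Round 2 (the seller proposes): the buyer can get 55 next round, worth 0.73 × 55 = 40.15 now, so the seller offers 40.15, keeping 209.85.
Round 1 (the buyer proposes): the seller can get 209.85 next round, worth 0.78 × 209.85 = 163.683 now; the buyer offers that and keeps 86.317.

163.68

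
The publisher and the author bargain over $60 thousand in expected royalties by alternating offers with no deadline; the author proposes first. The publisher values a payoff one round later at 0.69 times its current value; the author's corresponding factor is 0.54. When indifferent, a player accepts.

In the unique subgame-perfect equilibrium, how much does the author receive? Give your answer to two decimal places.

Let x be the author's share when the author proposes and y be the publisher's share when the publisher proposes.
The publisher accepts iff offered ≥ 0.69·y, so x = 60 − 0.69y. Symmetrically y = 60 − 0.54x.
Substituting: x = 60 − 0.69(60 − 0.54x), giving x(1 − 0.54·0.69) = 60(1 − 0.69).
So x = 60 × 0.31 / 0.6274 ≈ 29.6462, and the publisher receives 60 − x ≈ 30.3538.

29.65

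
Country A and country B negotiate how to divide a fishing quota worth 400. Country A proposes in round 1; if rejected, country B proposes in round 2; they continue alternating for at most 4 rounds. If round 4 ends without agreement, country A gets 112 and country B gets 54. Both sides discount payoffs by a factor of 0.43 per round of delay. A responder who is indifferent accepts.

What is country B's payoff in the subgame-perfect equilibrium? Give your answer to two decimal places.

120.94

Round 4 (country B proposes): country A gets 112 if talks fail, so country B offers 112 and keeps 288.
Round 3 (country A proposes): country B can get 288 next round, worth 0.43 × 288 = 123.84 now; country A offers that and keeps 276.16.
Round 2 (country B proposes): country A can get 276.16 next round, worth 0.43 × 276.16 = 118.7488 now. Country B offers 118.7488 and keeps 400 − 118.7488 = 281.2512.
Round 1 (country A proposes): country B can get 281.2512 next round, worth 0.43 × 281.2512 = 120.938016 now, so country A offers 120.938016, keeping 279.061984.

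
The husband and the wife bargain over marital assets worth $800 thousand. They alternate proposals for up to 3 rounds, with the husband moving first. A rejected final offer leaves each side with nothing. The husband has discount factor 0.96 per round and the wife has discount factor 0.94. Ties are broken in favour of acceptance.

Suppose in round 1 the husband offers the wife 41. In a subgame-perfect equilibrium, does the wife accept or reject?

Work out the wife's continuation value if the offer is rejected.
Round 3 (the husband proposes): rejection yields 0 for the wife; the husband offers 0 and keeps 800.
Round 2 (the wife proposes): the husband can get 800 next round, worth 0.96 × 800 = 768 now. The wife offers 768 and keeps 800 − 768 = 32.
So by rejecting in round 1, the wife gets 32 next round, worth 0.94 × 32 = 30.08 now.
Offer 41 ≥ 30.08, so the wife accepts.

Accept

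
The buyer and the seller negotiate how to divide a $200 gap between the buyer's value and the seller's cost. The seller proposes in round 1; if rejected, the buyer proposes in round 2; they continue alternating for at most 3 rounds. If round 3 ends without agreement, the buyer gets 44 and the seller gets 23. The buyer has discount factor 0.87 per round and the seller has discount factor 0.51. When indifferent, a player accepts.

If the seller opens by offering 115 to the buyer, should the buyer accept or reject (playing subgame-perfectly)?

Round 3 (the seller proposes): the buyer gets 44 if talks fail, so the seller offers 44 and keeps 156.
Round 2 (the buyer proposes): the seller can get 156 next round, worth 0.51 × 156 = 79.56 now, so the buyer offers 79.56, keeping 120.44.
So by rejecting in round 1, the buyer gets 120.44 next round, worth 0.87 × 120.44 = 104.7828 now.
Offer 115 ≥ 104.7828, so the buyer accepts.

Accept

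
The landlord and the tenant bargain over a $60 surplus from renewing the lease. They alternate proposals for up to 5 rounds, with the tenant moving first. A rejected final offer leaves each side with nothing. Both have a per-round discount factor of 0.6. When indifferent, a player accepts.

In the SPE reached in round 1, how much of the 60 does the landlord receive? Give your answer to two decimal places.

19.58

Round 5 (the tenant proposes): the landlord will accept anything ≥ 0, so the tenant offers 0 and keeps 60.
Round 4 (the landlord proposes): the tenant can get 60 next round, worth 0.6 × 60 = 36 now; the landlord offers that and keeps 24.
Round 3 (the tenant proposes): the landlord can get 24 next round, worth 0.6 × 24 = 14.4 now; the tenant offers that and keeps 45.6.
Round 2 (the landlord proposes): the tenant can get 45.6 next round, worth 0.6 × 45.6 = 27.36 now. The landlord offers 27.36 and keeps 60 − 27.36 = 32.64.
Round 1 (the tenant proposes): the landlord can get 32.64 next round, worth 0.6 × 32.64 = 19.584 now, so the tenant offers 19.584, keeping 40.416.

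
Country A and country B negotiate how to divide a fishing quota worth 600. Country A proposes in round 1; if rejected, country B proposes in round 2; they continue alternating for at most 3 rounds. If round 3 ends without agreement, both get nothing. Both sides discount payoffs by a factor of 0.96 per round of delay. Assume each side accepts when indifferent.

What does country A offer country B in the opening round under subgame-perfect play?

23.04

Round 3 (country A proposes): country B will accept anything ≥ 0, so country A offers 0 and keeps 600.
Round 2 (country B proposes): country A can get 600 next round, worth 0.96 × 600 = 576 now, so country B offers 576, keeping 24.
Round 1 (country A proposes): country B can get 24 next round, worth 0.96 × 24 = 23.04 now. Country A offers 23.04 and keeps 600 − 23.04 = 576.96.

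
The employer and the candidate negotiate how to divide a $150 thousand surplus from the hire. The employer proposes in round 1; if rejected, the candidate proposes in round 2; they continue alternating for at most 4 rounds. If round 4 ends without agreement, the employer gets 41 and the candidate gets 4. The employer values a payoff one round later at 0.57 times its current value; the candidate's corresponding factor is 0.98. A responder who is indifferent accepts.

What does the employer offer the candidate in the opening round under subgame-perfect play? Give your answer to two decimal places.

122.88

Round 4 (the candidate proposes): the employer gets 41 if talks fail, so the candidate offers 41 and keeps 109.
Round 3 (the employer proposes): the candidate can get 109 next round, worth 0.98 × 109 = 106.82 now; the employer offers that and keeps 43.18.
Round 2 (the candidate proposes): the employer can get 43.18 next round, worth 0.57 × 43.18 = 24.6126 now, so the candidate offers 24.6126, keeping 125.3874.
Round 1 (the employer proposes): the candidate can get 125.3874 next round, worth 0.98 × 125.3874 = 122.879652 now. The employer offers 122.879652 and keeps 150 − 122.879652 = 27.120348.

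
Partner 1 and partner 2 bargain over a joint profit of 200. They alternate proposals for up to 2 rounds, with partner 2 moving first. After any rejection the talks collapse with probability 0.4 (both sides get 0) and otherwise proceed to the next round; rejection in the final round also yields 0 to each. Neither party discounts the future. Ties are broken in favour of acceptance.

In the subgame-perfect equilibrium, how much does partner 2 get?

By backward induction:
Round 2 (partner 1 proposes): partner 2 will accept anything ≥ 0, so partner 1 offers 0 and keeps 200.
Round 1 (partner 2 proposes): rejecting gives partner 1 an expected 0.6 × 200 = 120. Partner 2 offers 120 and keeps 200 − 120 = 80.

80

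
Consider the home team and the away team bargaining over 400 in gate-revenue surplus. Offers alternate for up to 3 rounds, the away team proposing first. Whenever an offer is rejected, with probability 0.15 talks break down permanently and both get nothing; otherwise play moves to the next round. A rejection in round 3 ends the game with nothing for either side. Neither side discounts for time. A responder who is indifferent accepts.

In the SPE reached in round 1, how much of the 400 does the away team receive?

Round 3 (the away team proposes): the home team will accept anything ≥ 0, so the away team offers 0 and keeps 400.
Round 2 (the home team proposes): rejecting gives the away team an expected 0.85 × 400 = 340. The home team offers 340 and keeps 400 − 340 = 60.
Round 1 (the away team proposes): rejecting gives the home team an expected 0.85 × 60 = 51; the away team offers that and keeps 349.

349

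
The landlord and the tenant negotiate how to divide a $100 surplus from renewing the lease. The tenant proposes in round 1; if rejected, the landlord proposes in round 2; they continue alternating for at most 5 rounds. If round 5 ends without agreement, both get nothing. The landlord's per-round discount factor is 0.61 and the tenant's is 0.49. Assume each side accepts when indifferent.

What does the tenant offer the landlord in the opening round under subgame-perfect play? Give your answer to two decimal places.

Round 5 (the tenant proposes): the landlord will accept anything ≥ 0, so the tenant offers 0 and keeps 100.
Round 4 (the landlord proposes): the tenant can get 100 next round, worth 0.49 × 100 = 49 now. The landlord offers 49 and keeps 100 − 49 = 51.
Round 3 (the tenant proposes): the landlord can get 51 next round, worth 0.61 × 51 = 31.11 now; the tenant offers that and keeps 68.89.
Round 2 (the landlord proposes): the tenant can get 68.89 next round, worth 0.49 × 68.89 = 33.7561 now. The landlord offers 33.7561 and keeps 100 − 33.7561 = 66.2439.
Round 1 (the tenant proposes): the landlord can get 66.2439 next round, worth 0.61 × 66.2439 = 40.408779 now. The tenant offers 40.408779 and keeps 100 − 40.408779 = 59.591221.

40.41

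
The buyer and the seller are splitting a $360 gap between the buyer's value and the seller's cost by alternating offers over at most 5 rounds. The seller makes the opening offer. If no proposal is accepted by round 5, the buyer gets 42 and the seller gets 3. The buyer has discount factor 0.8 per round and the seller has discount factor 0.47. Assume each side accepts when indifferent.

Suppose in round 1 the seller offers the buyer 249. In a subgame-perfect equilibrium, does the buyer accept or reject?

Accept

Round 5 (the seller proposes): the buyer gets 42 if talks fail, so the seller offers 42 and keeps 318.
Round 4 (the buyer proposes): the seller can get 318 next round, worth 0.47 × 318 = 149.46 now. The buyer offers 149.46 and keeps 360 − 149.46 = 210.54.
Round 3 (the seller proposes): the buyer can get 210.54 next round, worth 0.8 × 210.54 = 168.432 now. The seller offers 168.432 and keeps 360 − 168.432 = 191.568.
Round 2 (the buyer proposes): the seller can get 191.568 next round, worth 0.47 × 191.568 = 90.03696 now, so the buyer offers 90.03696, keeping 269.96304.
So by rejecting in round 1, the buyer gets 269.96304 next round, worth 0.8 × 269.96304 = 215.970432 now.
Offer 249 ≥ 215.970432, so the buyer accepts.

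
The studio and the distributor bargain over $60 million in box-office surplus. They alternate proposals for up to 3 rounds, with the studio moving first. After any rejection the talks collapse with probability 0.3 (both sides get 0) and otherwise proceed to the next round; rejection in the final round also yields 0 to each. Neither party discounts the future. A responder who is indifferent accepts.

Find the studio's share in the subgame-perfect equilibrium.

Round 3 (the studio proposes): rejection yields 0 for the distributor; the studio offers 0 and keeps 60.
Round 2 (the distributor proposes): rejecting gives the studio an expected 0.7 × 60 = 42, so the distributor offers 42, keeping 18.
Round 1 (the studio proposes): rejecting gives the distributor an expected 0.7 × 18 = 12.6. The studio offers 12.6 and keeps 60 − 12.6 = 47.4.

47.4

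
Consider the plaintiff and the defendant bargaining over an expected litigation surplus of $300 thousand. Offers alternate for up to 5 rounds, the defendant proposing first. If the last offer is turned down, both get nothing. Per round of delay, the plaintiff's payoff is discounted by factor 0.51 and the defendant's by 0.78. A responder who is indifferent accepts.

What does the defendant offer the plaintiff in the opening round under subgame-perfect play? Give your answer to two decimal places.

Solve by backward induction from round 5.
Round 5 (the defendant proposes): the plaintiff will accept anything ≥ 0, so the defendant offers 0 and keeps 300.
Round 4 (the plaintiff proposes): the defendant can get 300 next round, worth 0.78 × 300 = 234 now, so the plaintiff offers 234, keeping 66.
Round 3 (the defendant proposes): the plaintiff can get 66 next round, worth 0.51 × 66 = 33.66 now. The defendant offers 33.66 and keeps 300 − 33.66 = 266.34.
Round 2 (the plaintiff proposes): the defendant can get 266.34 next round, worth 0.78 × 266.34 = 207.7452 now; the plaintiff offers that and keeps 92.2548.
Round 1 (the defendant proposes): the plaintiff can get 92.2548 next round, worth 0.51 × 92.2548 = 47.049948 now, so the defendant offers 47.049948, keeping 252.950052.

47.05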